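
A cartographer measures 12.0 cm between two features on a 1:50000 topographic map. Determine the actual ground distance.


ground = 12.0 cm * 50000 / 100 = 6000.0 m = 6.0 km

6.0 km


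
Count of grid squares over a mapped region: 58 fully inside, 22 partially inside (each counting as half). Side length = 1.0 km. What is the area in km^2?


effective squares = 58 + 22 * 0.5 = 69.0
area = 69.0 * 1.0 = 69.0 km^2

69.0 km^2


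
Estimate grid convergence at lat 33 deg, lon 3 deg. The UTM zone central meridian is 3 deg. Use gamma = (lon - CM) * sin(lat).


gamma = (3 - 3) * sin(33) = 0 * 0.544639 = 0.0 degrees

0.0 degrees


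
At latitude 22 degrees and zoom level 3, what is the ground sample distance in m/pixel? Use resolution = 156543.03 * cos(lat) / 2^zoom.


res = 156543.03 * cos(22) / 2^3 = 156543.03 * 0.92718385 / 8 = 18143.02 m/pixel

18143.02 m/pixel


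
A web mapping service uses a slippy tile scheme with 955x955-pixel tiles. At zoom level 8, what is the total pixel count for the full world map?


tiles per axis = 2^8 = 256
total tiles = 256^2 = 65536
pixels per axis = 256 * 955 = 244480
total pixels = 244480^2 = 59770470400

59770470400 pixels


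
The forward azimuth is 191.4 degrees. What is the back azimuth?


back azimuth = (191.4 + 180) mod 360 = 11.4 degrees

11.4 degrees


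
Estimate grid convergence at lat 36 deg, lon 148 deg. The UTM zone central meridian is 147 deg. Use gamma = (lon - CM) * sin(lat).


gamma = (148 - 147) * sin(36) = 1 * 0.587785 = 0.588 degrees

0.588 degrees


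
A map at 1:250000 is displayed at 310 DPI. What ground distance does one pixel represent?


pixel_cm = 2.54 / 310 ≈ 0.008194 cm
ground = pixel_cm * 250000 / 100 = 2.54 * 250000 / (310 * 100) = 635000 / 31000 ≈ 20.48 m

20.48 m


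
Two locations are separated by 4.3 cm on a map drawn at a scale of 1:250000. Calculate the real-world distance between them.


ground = 4.3 cm * 250000 / 100 = 10750.0 m = 10.75 km

10.75 km


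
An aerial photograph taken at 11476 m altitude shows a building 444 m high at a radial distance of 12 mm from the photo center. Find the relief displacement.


d = h * r / H = 444 * 12 / 11476 = 0.46 mm

0.46 mm


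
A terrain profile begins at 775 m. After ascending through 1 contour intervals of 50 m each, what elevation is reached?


elevation = 775 + 1 * 50 = 825 m

825 m


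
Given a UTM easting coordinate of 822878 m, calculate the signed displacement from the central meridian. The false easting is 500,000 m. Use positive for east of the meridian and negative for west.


displacement = 822878 - 500000 = 322878 m

322878 m


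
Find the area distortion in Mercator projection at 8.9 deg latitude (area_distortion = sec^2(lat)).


area_distortion = 1/cos^2(8.9) = 1.025

1.025


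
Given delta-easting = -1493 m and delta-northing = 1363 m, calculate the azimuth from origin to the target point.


az = atan2(-1493, 1363) = -47.6 deg
adjusted to 0-360: 312.4 degrees

312.4 degrees


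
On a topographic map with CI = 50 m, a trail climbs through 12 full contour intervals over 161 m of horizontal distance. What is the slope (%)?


elevation change = 12 * 50 = 600 m
slope = 600 / 161 * 100 = 372.7%

372.7%


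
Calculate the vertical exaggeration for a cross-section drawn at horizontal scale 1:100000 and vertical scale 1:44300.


VE = horizontal_scale / vertical_scale = 100000 / 44300 ≈ 2.3

2.3x


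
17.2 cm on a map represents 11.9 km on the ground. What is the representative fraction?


ground = 11.9 km = 1190000 cm; RF denominator = ground / map = 1190000 / 17.2 ≈ 69186; RF = 1:69186

1:69186


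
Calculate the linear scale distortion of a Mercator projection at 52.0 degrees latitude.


SF = 1 / cos(52.0) = 1 / 0.615661 = 1.624

1.624


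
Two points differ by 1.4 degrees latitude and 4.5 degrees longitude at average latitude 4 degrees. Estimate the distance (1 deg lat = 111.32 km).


dlat_km = 1.4 * 111.32 = 155.848
dlon_km = 4.5 * 111.32 * cos(4) ≈ 499.72
dist = sqrt(155.848^2 + 499.72^2) ≈ 523.5 km

523.5 km


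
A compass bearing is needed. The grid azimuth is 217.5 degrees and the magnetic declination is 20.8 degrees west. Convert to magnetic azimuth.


magnetic azimuth = grid azimuth - declination (east +ve)
mag_az = 217.5 - -20.8 = 238.3 degrees

238.3 degrees


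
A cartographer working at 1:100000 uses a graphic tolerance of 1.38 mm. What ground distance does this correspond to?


ground = 1.38 mm * 100000 / 1000 = 138.0 m

138.0 m


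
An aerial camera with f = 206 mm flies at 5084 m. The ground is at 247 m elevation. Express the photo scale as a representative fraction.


scale = f / (H - h) = 206 mm / 4837 m = 206 / 4837000 = 1:23481

1:23481


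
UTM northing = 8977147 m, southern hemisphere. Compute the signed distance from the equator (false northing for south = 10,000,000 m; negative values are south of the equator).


For southern: actual = 8977147 - 10000000 = -1022853 m

-1022853 m


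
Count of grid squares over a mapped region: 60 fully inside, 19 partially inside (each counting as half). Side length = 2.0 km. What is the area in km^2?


effective squares = 60 + 19 * 0.5 = 69.5
area = 69.5 * 4.0 = 278.0 km^2

278.0 km^2


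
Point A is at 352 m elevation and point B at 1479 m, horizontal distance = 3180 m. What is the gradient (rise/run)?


gradient = (1479 - 352) / 3180 = 1127 / 3180 = 0.3544

0.3544


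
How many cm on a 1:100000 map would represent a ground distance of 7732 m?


map_cm = 7732 * 100 / 100000 = 7.732 cm ≈ 7.73 cm

7.73 cm


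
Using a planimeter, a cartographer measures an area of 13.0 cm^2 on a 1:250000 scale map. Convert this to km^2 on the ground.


ground_area = 13.0 * (250000/100)^2 = 81250000.0 m^2 = 81.25 km^2

81.25 km^2


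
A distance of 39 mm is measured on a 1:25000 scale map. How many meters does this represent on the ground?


ground = 39 mm * 25000 / 1000 = 975.0 m

975.0 m


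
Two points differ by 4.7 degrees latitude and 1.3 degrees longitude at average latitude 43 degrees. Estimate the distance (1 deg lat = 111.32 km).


dlat_km = 4.7 * 111.32 = 523.204
dlon_km = 1.3 * 111.32 * cos(43) ≈ 105.839
dist = sqrt(523.204^2 + 105.839^2) ≈ 533.8 km

533.8 km


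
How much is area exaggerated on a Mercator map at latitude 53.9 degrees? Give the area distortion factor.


area_distortion = 1/cos^2(53.9) = 2.881

2.881


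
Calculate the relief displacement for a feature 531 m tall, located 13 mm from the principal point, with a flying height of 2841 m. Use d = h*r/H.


d = h * r / H = 531 * 13 / 2841 = 2.43 mm

2.43 mm


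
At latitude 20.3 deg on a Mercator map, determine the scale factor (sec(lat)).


SF = 1 / cos(20.3) = 1 / 0.937889 = 1.066

1.066


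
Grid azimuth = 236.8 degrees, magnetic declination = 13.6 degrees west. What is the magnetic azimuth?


magnetic azimuth = grid azimuth - declination (east +ve)
mag_az = 236.8 - -13.6 = 250.4 degrees

250.4 degrees


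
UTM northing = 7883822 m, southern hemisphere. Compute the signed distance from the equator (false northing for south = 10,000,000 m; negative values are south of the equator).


For southern: actual = 7883822 - 10000000 = -2116178 m

-2116178 m


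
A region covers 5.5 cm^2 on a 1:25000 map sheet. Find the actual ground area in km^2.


ground_area = 5.5 * (25000/100)^2 = 343750.0 m^2 = 0.34375 km^2 ≈ 0.344 km^2

0.344 km^2


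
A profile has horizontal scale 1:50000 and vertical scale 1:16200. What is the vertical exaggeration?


VE = horizontal_scale / vertical_scale = 50000 / 16200 ≈ 3.1

3.1x


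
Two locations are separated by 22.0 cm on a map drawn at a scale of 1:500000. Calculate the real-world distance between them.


ground = 22.0 cm * 500000 / 100 = 110000.0 m = 110.0 km

110.0 km


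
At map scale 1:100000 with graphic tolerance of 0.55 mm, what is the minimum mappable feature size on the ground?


ground = 0.55 mm * 100000 / 1000 = 55.0 m

55.0 m


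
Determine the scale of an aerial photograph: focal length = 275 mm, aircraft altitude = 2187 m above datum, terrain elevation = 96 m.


scale = f / (H - h) = 275 mm / 2091 m = 275 / 2091000 = 1:7604

1:7604


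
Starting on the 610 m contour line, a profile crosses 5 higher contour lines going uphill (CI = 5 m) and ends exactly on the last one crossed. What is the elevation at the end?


elevation = 610 + 5 * 5 = 635 m

635 m


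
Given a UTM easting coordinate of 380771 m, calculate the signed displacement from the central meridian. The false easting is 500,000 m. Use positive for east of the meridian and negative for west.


displacement = 380771 - 500000 = -119229 m

-119229 m


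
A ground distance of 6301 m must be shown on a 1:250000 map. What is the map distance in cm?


map_cm = 6301 * 100 / 250000 = 2.5204 cm ≈ 2.52 cm

2.52 cm


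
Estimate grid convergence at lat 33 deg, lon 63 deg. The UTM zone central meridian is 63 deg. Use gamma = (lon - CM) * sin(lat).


gamma = (63 - 63) * sin(33) = 0 * 0.544639 = 0.0 degrees

0.0 degrees


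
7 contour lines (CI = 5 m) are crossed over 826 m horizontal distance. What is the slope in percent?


elevation change = 7 * 5 = 35 m
slope = 35 / 826 * 100 = 4.2%

4.2%


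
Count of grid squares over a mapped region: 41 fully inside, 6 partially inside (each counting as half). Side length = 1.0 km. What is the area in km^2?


effective squares = 41 + 6 * 0.5 = 44.0
area = 44.0 * 1.0 = 44.0 km^2

44.0 km^2


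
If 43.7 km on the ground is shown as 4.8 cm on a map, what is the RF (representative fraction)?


ground = 43.7 km = 4370000 cm; RF denominator = ground / map = 4370000 / 4.8 ≈ 910417; RF = 1:910417

1:910417


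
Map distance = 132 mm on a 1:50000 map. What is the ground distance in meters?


ground = 132 mm * 50000 / 1000 = 6600.0 m

6600.0 m


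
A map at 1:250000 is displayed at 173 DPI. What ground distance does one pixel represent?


pixel_cm = 2.54 / 173 ≈ 0.014682 cm
ground = pixel_cm * 250000 / 100 = 2.54 * 250000 / (173 * 100) = 635000 / 17300 ≈ 36.71 m

36.71 m


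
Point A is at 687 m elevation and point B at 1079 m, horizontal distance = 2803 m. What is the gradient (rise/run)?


gradient = (1079 - 687) / 2803 = 392 / 2803 = 0.1399

0.1399


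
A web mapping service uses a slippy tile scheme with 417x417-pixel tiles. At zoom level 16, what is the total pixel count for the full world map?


tiles per axis = 2^16 = 65536
total tiles = 65536^2 = 4294967296
pixels per axis = 65536 * 417 = 27328512
total pixels = 27328512^2 = 746847568134144

746847568134144 pixels


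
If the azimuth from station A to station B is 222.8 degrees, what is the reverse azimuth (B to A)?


back azimuth = (222.8 + 180) mod 360 = 42.8 degrees

42.8 degrees


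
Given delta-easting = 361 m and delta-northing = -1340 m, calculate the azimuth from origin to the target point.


az = atan2(361, -1340) = 164.9 deg
adjusted to 0-360: 164.9 degrees

164.9 degrees


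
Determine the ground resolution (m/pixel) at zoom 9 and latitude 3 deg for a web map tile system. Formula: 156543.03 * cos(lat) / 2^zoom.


res = 156543.03 * cos(3) / 2^9 = 156543.03 * 0.99862953 / 512 = 305.33 m/pixel

305.33 m/pixel


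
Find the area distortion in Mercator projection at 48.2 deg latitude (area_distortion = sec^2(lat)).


area_distortion = 1/cos^2(48.2) = 2.251

2.251


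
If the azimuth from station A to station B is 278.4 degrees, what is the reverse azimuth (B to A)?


back azimuth = (278.4 + 180) mod 360 = 98.4 degrees

98.4 degrees


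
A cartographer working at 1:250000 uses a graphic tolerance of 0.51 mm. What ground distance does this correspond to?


ground = 0.51 mm * 250000 / 1000 = 127.5 m

127.5 m


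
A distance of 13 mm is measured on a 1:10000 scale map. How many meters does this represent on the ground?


ground = 13 mm * 10000 / 1000 = 130.0 m

130.0 m


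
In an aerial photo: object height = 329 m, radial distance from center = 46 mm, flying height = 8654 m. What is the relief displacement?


d = h * r / H = 329 * 46 / 8654 = 1.75 mm

1.75 mm


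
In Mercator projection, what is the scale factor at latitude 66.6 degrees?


SF = 1 / cos(66.6) = 1 / 0.397148 = 2.518

2.518


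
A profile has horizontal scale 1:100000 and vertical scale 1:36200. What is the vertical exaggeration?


VE = horizontal_scale / vertical_scale = 100000 / 36200 ≈ 2.8

2.8x


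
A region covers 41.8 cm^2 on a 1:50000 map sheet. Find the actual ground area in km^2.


ground_area = 41.8 * (50000/100)^2 = 10450000.0 m^2 = 10.45 km^2

10.45 km^2


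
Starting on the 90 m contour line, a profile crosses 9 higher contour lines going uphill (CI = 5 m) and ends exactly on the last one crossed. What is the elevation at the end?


elevation = 90 + 9 * 5 = 135 m

135 m


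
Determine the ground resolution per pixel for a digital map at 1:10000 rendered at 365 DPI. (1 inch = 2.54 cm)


pixel_cm = 2.54 / 365 ≈ 0.006959 cm
ground = pixel_cm * 10000 / 100 = 2.54 * 10000 / (365 * 100) = 25400 / 36500 ≈ 0.7 m

0.7 m


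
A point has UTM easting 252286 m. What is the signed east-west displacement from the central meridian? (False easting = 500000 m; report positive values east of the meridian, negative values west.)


displacement = 252286 - 500000 = -247714 m

-247714 m


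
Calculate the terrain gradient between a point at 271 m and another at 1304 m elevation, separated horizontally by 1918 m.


gradient = (1304 - 271) / 1918 = 1033 / 1918 = 0.5386

0.5386


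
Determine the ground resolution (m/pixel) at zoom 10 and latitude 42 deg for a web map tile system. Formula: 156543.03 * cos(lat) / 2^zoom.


res = 156543.03 * cos(42) / 2^10 = 156543.03 * 0.74314483 / 1024 = 113.61 m/pixel

113.61 m/pixel


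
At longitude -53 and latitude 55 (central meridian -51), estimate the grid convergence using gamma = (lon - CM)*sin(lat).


gamma = (-53 - -51) * sin(55) = -2 * 0.819152 = -1.638 degrees

-1.638 degrees


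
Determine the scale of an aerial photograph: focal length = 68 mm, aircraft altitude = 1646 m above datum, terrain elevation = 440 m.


scale = f / (H - h) = 68 mm / 1206 m = 68 / 1206000 = 1:17735

1:17735


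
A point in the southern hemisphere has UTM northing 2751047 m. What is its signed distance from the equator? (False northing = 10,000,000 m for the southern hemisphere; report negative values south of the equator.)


For southern: actual = 2751047 - 10000000 = -7248953 m

-7248953 m


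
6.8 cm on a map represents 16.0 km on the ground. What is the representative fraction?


ground = 16.0 km = 1600000 cm; RF denominator = ground / map = 1600000 / 6.8 ≈ 235294; RF = 1:235294

1:235294


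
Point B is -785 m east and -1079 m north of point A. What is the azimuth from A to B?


az = atan2(-785, -1079) = -144.0 deg
adjusted to 0-360: 216.0 degrees

216.0 degrees


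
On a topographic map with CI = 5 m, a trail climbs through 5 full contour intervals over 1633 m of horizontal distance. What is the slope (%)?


elevation change = 5 * 5 = 25 m
slope = 25 / 1633 * 100 = 1.5%

1.5%


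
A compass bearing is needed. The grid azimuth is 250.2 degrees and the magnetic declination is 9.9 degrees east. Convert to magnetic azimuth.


magnetic azimuth = grid azimuth - declination (east +ve)
mag_az = 250.2 - 9.9 = 240.3 degrees

240.3 degrees


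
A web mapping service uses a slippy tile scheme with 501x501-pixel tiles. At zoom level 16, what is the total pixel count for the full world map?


tiles per axis = 2^16 = 65536
total tiles = 65536^2 = 4294967296
pixels per axis = 65536 * 501 = 32833536
total pixels = 32833536^2 = 1078041086263296

1078041086263296 pixels


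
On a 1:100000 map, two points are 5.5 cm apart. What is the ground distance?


ground = 5.5 cm * 100000 / 100 = 5500.0 m = 5.5 km

5.5 km


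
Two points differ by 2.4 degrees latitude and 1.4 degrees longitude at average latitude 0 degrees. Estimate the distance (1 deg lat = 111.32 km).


dlat_km = 2.4 * 111.32 = 267.168
dlon_km = 1.4 * 111.32 * cos(0) ≈ 155.848
dist = sqrt(267.168^2 + 155.848^2) ≈ 309.3 km

309.3 km


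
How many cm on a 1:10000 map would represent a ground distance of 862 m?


map_cm = 862 * 100 / 10000 = 8.62 cm

8.62 cm


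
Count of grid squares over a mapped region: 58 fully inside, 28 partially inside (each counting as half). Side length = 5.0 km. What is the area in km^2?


effective squares = 58 + 28 * 0.5 = 72.0
area = 72.0 * 25.0 = 1800.0 km^2

1800.0 km^2


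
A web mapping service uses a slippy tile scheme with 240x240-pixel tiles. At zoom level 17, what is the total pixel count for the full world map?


tiles per axis = 2^17 = 131072
total tiles = 131072^2 = 17179869184
pixels per axis = 131072 * 240 = 31457280
total pixels = 31457280^2 = 989560464998400

989560464998400 pixels


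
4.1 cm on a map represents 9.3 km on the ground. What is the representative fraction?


ground = 9.3 km = 930000 cm; RF denominator = ground / map = 930000 / 4.1 ≈ 226829; RF = 1:226829

1:226829


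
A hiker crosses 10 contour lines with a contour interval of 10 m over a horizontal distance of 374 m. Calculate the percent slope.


elevation change = 10 * 10 = 100 m
slope = 100 / 374 * 100 = 26.7%

26.7%


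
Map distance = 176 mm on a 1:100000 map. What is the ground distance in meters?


ground = 176 mm * 100000 / 1000 = 17600.0 m

17600.0 m


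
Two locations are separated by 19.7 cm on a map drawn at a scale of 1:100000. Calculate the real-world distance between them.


ground = 19.7 cm * 100000 / 100 = 19700.0 m = 19.7 km

19.7 km


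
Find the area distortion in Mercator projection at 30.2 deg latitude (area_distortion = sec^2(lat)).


area_distortion = 1/cos^2(30.2) = 1.339

1.339


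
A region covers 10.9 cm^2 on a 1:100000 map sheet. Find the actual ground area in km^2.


ground_area = 10.9 * (100000/100)^2 = 10900000.0 m^2 = 10.9 km^2

10.9 km^2


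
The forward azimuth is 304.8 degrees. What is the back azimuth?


back azimuth = (304.8 + 180) mod 360 = 124.8 degrees

124.8 degrees


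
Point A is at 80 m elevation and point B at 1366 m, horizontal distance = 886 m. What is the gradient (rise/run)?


gradient = (1366 - 80) / 886 = 1286 / 886 = 1.4515

1.4515


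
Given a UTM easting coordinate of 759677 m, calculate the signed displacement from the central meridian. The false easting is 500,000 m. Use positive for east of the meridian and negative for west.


displacement = 759677 - 500000 = 259677 m

259677 m


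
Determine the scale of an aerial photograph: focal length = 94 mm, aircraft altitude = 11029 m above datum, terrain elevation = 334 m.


scale = f / (H - h) = 94 mm / 10695 m = 94 / 10695000 = 1:113777

1:113777


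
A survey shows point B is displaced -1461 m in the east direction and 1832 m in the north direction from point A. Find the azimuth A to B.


az = atan2(-1461, 1832) = -38.6 deg
adjusted to 0-360: 321.4 degrees

321.4 degrees


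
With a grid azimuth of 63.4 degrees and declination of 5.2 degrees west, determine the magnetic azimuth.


magnetic azimuth = grid azimuth - declination (east +ve)
mag_az = 63.4 - -5.2 = 68.6 degrees

68.6 degrees


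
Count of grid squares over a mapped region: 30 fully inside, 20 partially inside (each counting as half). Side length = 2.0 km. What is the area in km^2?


effective squares = 30 + 20 * 0.5 = 40.0
area = 40.0 * 4.0 = 160.0 km^2

160.0 km^2


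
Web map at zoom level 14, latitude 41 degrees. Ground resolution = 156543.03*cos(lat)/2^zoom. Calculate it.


res = 156543.03 * cos(41) / 2^14 = 156543.03 * 0.75470958 / 16384 = 7.21 m/pixel

7.21 m/pixel


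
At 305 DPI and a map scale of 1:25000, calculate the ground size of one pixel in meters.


pixel_cm = 2.54 / 305 ≈ 0.008328 cm
ground = pixel_cm * 25000 / 100 = 2.54 * 25000 / (305 * 100) = 63500 / 30500 ≈ 2.08 m

2.08 m


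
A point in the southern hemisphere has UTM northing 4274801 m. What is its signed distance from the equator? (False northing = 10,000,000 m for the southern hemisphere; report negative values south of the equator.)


For southern: actual = 4274801 - 10000000 = -5725199 m

-5725199 m


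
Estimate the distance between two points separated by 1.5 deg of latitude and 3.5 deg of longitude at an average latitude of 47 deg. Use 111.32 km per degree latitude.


dlat_km = 1.5 * 111.32 = 166.98
dlon_km = 3.5 * 111.32 * cos(47) ≈ 265.72
dist = sqrt(166.98^2 + 265.72^2) ≈ 313.8 km

313.8 km


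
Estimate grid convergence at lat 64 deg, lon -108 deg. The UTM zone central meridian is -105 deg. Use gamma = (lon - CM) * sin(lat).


gamma = (-108 - -105) * sin(64) = -3 * 0.898794 = -2.696 degrees

-2.696 degrees


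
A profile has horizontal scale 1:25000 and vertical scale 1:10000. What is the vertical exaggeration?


VE = horizontal_scale / vertical_scale = 25000 / 10000 = 2.5

2.5x


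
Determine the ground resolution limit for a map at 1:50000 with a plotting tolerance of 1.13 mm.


ground = 1.13 mm * 50000 / 1000 = 56.5 m

56.5 m


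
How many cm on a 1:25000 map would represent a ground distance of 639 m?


map_cm = 639 * 100 / 25000 = 2.556 cm ≈ 2.56 cm

2.56 cm


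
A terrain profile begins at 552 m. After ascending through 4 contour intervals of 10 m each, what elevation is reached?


elevation = 552 + 4 * 10 = 592 m

592 m


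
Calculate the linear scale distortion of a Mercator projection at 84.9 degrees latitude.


SF = 1 / cos(84.9) = 1 / 0.088894 = 11.249

11.249


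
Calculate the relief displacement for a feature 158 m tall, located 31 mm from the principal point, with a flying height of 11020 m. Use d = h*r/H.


d = h * r / H = 158 * 31 / 11020 = 0.44 mm

0.44 mm


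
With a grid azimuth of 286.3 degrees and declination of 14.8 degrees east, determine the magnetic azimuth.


magnetic azimuth = grid azimuth - declination (east +ve)
mag_az = 286.3 - 14.8 = 271.5 degrees

271.5 degrees


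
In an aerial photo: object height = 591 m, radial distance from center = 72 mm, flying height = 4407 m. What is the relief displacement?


d = h * r / H = 591 * 72 / 4407 = 9.66 mm

9.66 mm


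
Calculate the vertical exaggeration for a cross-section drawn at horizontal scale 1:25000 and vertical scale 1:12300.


VE = horizontal_scale / vertical_scale = 25000 / 12300 ≈ 2.0

2.0x


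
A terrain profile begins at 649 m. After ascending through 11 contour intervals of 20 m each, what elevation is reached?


elevation = 649 + 11 * 20 = 869 m

869 m


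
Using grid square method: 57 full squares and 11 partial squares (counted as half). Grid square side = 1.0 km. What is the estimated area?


effective squares = 57 + 11 * 0.5 = 62.5
area = 62.5 * 1.0 = 62.5 km^2

62.5 km^2


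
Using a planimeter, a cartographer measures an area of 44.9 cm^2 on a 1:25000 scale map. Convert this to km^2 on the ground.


ground_area = 44.9 * (25000/100)^2 = 2806250.0 m^2 = 2.80625 km^2 ≈ 2.806 km^2

2.806 km^2


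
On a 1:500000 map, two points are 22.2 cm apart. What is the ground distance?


ground = 22.2 cm * 500000 / 100 = 111000.0 m = 111.0 km

111.0 km


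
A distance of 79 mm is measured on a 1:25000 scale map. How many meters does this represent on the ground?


ground = 79 mm * 25000 / 1000 = 1975.0 m

1975.0 m


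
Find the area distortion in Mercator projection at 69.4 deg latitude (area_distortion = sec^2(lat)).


area_distortion = 1/cos^2(69.4) = 8.078

8.078


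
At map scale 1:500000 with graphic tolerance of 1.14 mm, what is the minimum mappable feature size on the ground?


ground = 1.14 mm * 500000 / 1000 = 570.0 m

570.0 m


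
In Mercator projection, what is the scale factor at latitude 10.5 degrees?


SF = 1 / cos(10.5) = 1 / 0.983255 = 1.017

1.017


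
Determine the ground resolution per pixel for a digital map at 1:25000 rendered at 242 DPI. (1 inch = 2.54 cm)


pixel_cm = 2.54 / 242 ≈ 0.010496 cm
ground = pixel_cm * 25000 / 100 = 2.54 * 25000 / (242 * 100) = 63500 / 24200 ≈ 2.62 m

2.62 m


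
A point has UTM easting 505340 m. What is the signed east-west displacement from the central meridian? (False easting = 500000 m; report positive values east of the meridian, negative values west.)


displacement = 505340 - 500000 = 5340 m

5340 m


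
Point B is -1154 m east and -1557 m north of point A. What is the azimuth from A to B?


az = atan2(-1154, -1557) = -143.5 deg
adjusted to 0-360: 216.5 degrees

216.5 degrees


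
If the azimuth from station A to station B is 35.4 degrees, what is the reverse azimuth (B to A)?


back azimuth = (35.4 + 180) mod 360 = 215.4 degrees

215.4 degrees


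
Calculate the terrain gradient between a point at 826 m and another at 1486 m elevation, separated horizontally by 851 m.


gradient = (1486 - 826) / 851 = 660 / 851 = 0.7756

0.7756


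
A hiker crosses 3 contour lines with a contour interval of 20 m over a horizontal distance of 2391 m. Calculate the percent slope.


elevation change = 3 * 20 = 60 m
slope = 60 / 2391 * 100 = 2.5%

2.5%


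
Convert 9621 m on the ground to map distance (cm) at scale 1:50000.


map_cm = 9621 * 100 / 50000 = 19.242 cm ≈ 19.24 cm

19.24 cm


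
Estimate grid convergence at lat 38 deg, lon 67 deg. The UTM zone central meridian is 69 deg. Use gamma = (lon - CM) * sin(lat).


gamma = (67 - 69) * sin(38) = -2 * 0.615661 = -1.231 degrees

-1.231 degrees


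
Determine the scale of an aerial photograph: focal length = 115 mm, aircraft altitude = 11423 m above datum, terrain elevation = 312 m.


scale = f / (H - h) = 115 mm / 11111 m = 115 / 11111000 = 1:96617

1:96617


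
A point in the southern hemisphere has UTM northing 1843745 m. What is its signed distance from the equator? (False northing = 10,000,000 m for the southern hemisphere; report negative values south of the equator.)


For southern: actual = 1843745 - 10000000 = -8156255 m

-8156255 m


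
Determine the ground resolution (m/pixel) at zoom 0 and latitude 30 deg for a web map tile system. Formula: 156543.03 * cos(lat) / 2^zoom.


res = 156543.03 * cos(30) / 2^0 = 156543.03 * 0.8660254 / 1 = 135570.24 m/pixel

135570.24 m/pixel


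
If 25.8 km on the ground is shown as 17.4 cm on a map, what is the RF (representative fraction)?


ground = 25.8 km = 2580000 cm; RF denominator = ground / map = 2580000 / 17.4 ≈ 148276; RF = 1:148276

1:148276


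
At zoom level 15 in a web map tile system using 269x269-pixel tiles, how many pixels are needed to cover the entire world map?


tiles per axis = 2^15 = 32768
total tiles = 32768^2 = 1073741824
pixels per axis = 32768 * 269 = 8814592
total pixels = 8814592^2 = 77697032126464

77697032126464 pixels


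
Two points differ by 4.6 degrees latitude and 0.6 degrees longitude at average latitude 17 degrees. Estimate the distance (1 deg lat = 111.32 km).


dlat_km = 4.6 * 111.32 = 512.072
dlon_km = 0.6 * 111.32 * cos(17) ≈ 63.874
dist = sqrt(512.072^2 + 63.874^2) ≈ 516.0 km

516.0 km


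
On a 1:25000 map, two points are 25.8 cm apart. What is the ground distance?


ground = 25.8 cm * 25000 / 100 = 6450.0 m = 6.45 km

6.45 km


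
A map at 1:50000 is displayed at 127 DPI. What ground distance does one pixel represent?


pixel_cm = 2.54 / 127 = 0.02 cm
ground = pixel_cm * 50000 / 100 = 2.54 * 50000 / (127 * 100) = 127000 / 12700 = 10.0 m

10.0 m


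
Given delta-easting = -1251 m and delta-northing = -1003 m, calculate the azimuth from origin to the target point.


az = atan2(-1251, -1003) = -128.7 deg
adjusted to 0-360: 231.3 degrees

231.3 degrees


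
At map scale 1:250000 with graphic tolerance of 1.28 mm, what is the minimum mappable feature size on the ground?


ground = 1.28 mm * 250000 / 1000 = 320.0 m

320.0 m


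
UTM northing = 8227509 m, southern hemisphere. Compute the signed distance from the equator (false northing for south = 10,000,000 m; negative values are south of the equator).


For southern: actual = 8227509 - 10000000 = -1772491 m

-1772491 m


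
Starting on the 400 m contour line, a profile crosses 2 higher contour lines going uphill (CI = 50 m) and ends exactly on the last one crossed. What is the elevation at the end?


elevation = 400 + 2 * 50 = 500 m

500 m


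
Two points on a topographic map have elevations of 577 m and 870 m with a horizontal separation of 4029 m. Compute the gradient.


gradient = (870 - 577) / 4029 = 293 / 4029 = 0.0727

0.0727


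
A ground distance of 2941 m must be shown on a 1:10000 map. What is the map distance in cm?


map_cm = 2941 * 100 / 10000 = 29.41 cm

29.41 cm


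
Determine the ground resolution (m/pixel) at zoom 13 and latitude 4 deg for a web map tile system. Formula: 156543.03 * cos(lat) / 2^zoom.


res = 156543.03 * cos(4) / 2^13 = 156543.03 * 0.99756405 / 8192 = 19.06 m/pixel

19.06 m/pixel


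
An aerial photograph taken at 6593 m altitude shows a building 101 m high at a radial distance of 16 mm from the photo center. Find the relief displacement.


d = h * r / H = 101 * 16 / 6593 = 0.25 mm

0.25 mm


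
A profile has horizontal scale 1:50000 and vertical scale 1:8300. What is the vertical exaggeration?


VE = horizontal_scale / vertical_scale = 50000 / 8300 ≈ 6.0

6.0x


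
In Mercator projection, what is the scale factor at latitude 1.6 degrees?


SF = 1 / cos(1.6) = 1 / 0.99961 = 1.0

1.0


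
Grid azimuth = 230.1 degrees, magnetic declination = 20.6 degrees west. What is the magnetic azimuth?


magnetic azimuth = grid azimuth - declination (east +ve)
mag_az = 230.1 - -20.6 = 250.7 degrees

250.7 degrees


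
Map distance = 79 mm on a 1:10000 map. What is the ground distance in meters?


ground = 79 mm * 10000 / 1000 = 790.0 m

790.0 m


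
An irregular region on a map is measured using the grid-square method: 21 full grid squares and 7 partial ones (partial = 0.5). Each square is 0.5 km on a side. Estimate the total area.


effective squares = 21 + 7 * 0.5 = 24.5
area = 24.5 * 0.25 = 6.125 km^2

6.125 km^2


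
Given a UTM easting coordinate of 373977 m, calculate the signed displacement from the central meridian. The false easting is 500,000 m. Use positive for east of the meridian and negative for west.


displacement = 373977 - 500000 = -126023 m

-126023 m


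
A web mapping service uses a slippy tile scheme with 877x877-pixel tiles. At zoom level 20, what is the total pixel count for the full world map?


tiles per axis = 2^20 = 1048576
total tiles = 1048576^2 = 1099511627776
pixels per axis = 1048576 * 877 = 919601152
total pixels = 919601152^2 = 845666278759727104

845666278759727104 pixels


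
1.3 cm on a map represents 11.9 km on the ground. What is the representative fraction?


ground = 11.9 km = 1190000 cm; RF denominator = ground / map = 1190000 / 1.3 ≈ 915385; RF = 1:915385

1:915385


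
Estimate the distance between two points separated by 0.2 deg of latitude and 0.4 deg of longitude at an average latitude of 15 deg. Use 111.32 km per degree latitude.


dlat_km = 0.2 * 111.32 = 22.264
dlon_km = 0.4 * 111.32 * cos(15) ≈ 43.011
dist = sqrt(22.264^2 + 43.011^2) ≈ 48.4 km

48.4 km


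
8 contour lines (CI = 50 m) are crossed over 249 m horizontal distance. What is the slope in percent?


elevation change = 8 * 50 = 400 m
slope = 400 / 249 * 100 = 160.6%

160.6%


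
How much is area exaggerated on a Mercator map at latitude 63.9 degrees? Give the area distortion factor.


area_distortion = 1/cos^2(63.9) = 5.167

5.167


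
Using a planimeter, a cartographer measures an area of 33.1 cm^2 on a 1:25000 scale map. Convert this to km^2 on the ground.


ground_area = 33.1 * (25000/100)^2 = 2068750.0 m^2 = 2.06875 km^2 ≈ 2.069 km^2

2.069 km^2


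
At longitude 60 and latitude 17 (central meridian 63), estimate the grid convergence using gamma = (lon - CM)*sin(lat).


gamma = (60 - 63) * sin(17) = -3 * 0.292372 = -0.877 degrees

-0.877 degrees


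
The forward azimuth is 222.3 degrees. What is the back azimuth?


back azimuth = (222.3 + 180) mod 360 = 42.3 degrees

42.3 degrees


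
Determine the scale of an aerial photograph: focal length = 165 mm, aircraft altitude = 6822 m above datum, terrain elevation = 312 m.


scale = f / (H - h) = 165 mm / 6510 m = 165 / 6510000 = 1:39455

1:39455


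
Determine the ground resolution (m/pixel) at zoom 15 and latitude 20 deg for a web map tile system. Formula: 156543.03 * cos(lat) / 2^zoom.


res = 156543.03 * cos(20) / 2^15 = 156543.03 * 0.93969262 / 32768 = 4.49 m/pixel

4.49 m/pixel


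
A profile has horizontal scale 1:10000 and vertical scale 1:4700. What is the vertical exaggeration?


VE = horizontal_scale / vertical_scale = 10000 / 4700 ≈ 2.1

2.1x


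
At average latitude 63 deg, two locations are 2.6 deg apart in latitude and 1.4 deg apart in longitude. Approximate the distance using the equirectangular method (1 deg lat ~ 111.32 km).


dlat_km = 2.6 * 111.32 = 289.432
dlon_km = 1.4 * 111.32 * cos(63) ≈ 70.754
dist = sqrt(289.432^2 + 70.754^2) ≈ 298.0 km

298.0 km


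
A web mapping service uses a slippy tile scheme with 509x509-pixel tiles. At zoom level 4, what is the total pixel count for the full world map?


tiles per axis = 2^4 = 16
total tiles = 16^2 = 256
pixels per axis = 16 * 509 = 8144
total pixels = 8144^2 = 66324736

66324736 pixels


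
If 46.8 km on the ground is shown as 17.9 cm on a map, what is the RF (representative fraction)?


ground = 46.8 km = 4680000 cm; RF denominator = ground / map = 4680000 / 17.9 ≈ 261453; RF = 1:261453

1:261453


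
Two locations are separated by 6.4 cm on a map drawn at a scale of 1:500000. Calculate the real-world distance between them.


ground = 6.4 cm * 500000 / 100 = 32000.0 m = 32.0 km

32.0 km


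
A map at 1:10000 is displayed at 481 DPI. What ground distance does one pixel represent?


pixel_cm = 2.54 / 481 ≈ 0.005281 cm
ground = pixel_cm * 10000 / 100 = 2.54 * 10000 / (481 * 100) = 25400 / 48100 ≈ 0.53 m

0.53 m


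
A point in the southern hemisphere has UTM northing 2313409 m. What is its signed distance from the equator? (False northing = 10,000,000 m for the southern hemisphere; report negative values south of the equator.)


For southern: actual = 2313409 - 10000000 = -7686591 m

-7686591 m


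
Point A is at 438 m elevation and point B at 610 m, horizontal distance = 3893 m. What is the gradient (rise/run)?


gradient = (610 - 438) / 3893 = 172 / 3893 = 0.0442

0.0442


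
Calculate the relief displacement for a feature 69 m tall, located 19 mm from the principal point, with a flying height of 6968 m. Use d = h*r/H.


d = h * r / H = 69 * 19 / 6968 = 0.19 mm

0.19 mm


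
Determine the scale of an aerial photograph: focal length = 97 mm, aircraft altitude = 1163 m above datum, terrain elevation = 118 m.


scale = f / (H - h) = 97 mm / 1045 m = 97 / 1045000 = 1:10773

1:10773


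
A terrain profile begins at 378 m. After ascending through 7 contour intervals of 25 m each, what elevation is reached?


elevation = 378 + 7 * 25 = 553 m

553 m


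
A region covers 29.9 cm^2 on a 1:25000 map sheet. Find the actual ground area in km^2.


ground_area = 29.9 * (25000/100)^2 = 1868750.0 m^2 = 1.86875 km^2 ≈ 1.869 km^2

1.869 km^2


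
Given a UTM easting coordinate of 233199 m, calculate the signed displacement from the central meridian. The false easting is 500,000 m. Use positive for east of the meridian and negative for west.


displacement = 233199 - 500000 = -266801 m

-266801 m


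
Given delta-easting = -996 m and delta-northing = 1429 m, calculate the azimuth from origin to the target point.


az = atan2(-996, 1429) = -34.9 deg
adjusted to 0-360: 325.1 degrees

325.1 degrees


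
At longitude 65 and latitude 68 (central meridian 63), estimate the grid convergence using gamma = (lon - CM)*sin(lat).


gamma = (65 - 63) * sin(68) = 2 * 0.927184 = 1.854 degrees

1.854 degrees


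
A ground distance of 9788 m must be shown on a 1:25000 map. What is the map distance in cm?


map_cm = 9788 * 100 / 25000 = 39.152 cm ≈ 39.15 cm

39.15 cm


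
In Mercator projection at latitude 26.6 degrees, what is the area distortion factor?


area_distortion = 1/cos^2(26.6) = 1.251

1.251


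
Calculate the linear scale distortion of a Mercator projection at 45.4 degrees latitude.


SF = 1 / cos(45.4) = 1 / 0.702153 = 1.424

1.424


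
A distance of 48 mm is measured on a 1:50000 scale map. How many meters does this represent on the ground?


ground = 48 mm * 50000 / 1000 = 2400.0 m

2400.0 m


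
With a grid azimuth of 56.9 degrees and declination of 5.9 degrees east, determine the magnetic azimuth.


magnetic azimuth = grid azimuth - declination (east +ve)
mag_az = 56.9 - 5.9 = 51.0 degrees

51.0 degrees


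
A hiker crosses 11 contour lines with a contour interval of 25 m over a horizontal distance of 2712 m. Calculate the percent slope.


elevation change = 11 * 25 = 275 m
slope = 275 / 2712 * 100 = 10.1%

10.1%


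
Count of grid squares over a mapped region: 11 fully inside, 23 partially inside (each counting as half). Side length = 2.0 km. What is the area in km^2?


effective squares = 11 + 23 * 0.5 = 22.5
area = 22.5 * 4.0 = 90.0 km^2

90.0 km^2


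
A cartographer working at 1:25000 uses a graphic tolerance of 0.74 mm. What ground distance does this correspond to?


ground = 0.74 mm * 25000 / 1000 = 18.5 m

18.5 m


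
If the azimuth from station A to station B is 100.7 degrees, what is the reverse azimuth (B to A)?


back azimuth = (100.7 + 180) mod 360 = 280.7 degrees

280.7 degrees


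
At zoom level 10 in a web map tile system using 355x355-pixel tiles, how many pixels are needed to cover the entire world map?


tiles per axis = 2^10 = 1024
total tiles = 1024^2 = 1048576
pixels per axis = 1024 * 355 = 363520
total pixels = 363520^2 = 132146790400

132146790400 pixels


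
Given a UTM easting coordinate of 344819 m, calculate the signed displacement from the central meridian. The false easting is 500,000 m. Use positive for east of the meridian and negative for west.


displacement = 344819 - 500000 = -155181 m

-155181 m


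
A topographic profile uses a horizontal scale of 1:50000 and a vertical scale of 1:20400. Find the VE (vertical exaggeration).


VE = horizontal_scale / vertical_scale = 50000 / 20400 ≈ 2.5

2.5x


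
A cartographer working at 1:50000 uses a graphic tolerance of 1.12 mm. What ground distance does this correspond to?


ground = 1.12 mm * 50000 / 1000 = 56.0 m

56.0 m


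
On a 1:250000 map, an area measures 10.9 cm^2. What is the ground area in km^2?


ground_area = 10.9 * (250000/100)^2 = 68125000.0 m^2 = 68.125 km^2

68.125 km^2


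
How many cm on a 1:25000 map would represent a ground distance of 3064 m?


map_cm = 3064 * 100 / 25000 = 12.256 cm ≈ 12.26 cm

12.26 cm


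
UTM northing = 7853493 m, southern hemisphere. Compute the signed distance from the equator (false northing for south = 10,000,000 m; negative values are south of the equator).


For southern: actual = 7853493 - 10000000 = -2146507 m

-2146507 m


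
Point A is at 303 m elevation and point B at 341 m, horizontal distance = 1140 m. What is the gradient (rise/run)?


gradient = (341 - 303) / 1140 = 38 / 1140 = 0.0333

0.0333
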